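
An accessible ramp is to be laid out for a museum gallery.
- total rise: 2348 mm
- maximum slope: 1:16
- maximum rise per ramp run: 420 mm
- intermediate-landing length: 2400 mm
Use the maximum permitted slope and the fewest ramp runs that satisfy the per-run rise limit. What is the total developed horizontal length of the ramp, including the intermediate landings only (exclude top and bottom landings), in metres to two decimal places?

49.57 m

⌈2348/420⌉ = 6 ramp runs. That means 5 intermediate landings.
Ramp run (horizontal) at 1:16: 2348 × 16 = 37568 mm.
Intermediate landings: 5 × 2400 = 12000 mm.
Total developed length = 37568 + 12000 = 49568 mm.
= 49.57 m.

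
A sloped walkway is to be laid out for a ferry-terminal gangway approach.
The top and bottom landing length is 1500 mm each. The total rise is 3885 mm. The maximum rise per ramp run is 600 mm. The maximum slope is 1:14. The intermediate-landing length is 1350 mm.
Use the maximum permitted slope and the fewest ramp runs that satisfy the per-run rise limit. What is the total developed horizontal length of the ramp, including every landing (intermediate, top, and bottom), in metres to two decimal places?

65.49 m

3885 / 600 = 6.475 → round up to 7 ramp runs. That means 6 intermediate landings.
Ramp run (horizontal) at 1:14: 3885 × 14 = 54390 mm.
Intermediate landings: 6 × 1350 = 8100 mm.
Top and bottom landings: 2 × 1500 = 3000 mm.
Total = 54390 + 8100 + 3000 = 65490 mm.
= 65.49 m.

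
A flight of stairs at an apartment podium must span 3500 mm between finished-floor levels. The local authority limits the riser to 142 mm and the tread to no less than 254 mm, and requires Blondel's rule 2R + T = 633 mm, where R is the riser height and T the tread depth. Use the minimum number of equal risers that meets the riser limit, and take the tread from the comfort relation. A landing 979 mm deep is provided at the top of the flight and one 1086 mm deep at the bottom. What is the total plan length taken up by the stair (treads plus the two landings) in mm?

3500 / 142 = 24.65, so 25 risers are needed.
Riser R = 3500 / 25 = 140 mm, within the 142 mm limit.
Tread T = 633 − 2 × 140 = 353 mm (≥ 254 mm).
Treads = 25 − 1 = 24; going = 24 × 353 = 8472 mm.
Enclosure = 8472 + 979 + 1086 = 10537 mm.

10537 mm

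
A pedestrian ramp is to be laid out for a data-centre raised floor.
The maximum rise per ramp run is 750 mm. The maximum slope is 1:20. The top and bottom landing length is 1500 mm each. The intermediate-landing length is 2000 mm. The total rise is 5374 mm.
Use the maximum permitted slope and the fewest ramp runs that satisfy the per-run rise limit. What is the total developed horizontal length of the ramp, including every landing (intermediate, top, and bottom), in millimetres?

⌈5374/750⌉ = 8 ramp runs. That means 7 intermediate landings.
Horizontal run for 5374 mm of rise at 1:20 is 5374 × 20 = 107480 mm.
7 intermediate landings contribute 7 × 2000 = 14000 mm.
Top and bottom landings: 2 × 1500 = 3000 mm.
Total = 107480 + 14000 + 3000 = 124480 mm.

124480 mm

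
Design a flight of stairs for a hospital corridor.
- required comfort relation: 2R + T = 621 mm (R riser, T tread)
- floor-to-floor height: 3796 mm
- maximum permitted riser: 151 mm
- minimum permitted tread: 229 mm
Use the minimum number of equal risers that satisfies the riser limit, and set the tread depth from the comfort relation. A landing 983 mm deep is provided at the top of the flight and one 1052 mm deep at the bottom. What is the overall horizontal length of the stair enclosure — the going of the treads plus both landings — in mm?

At most 151 each: 3796/151 = 25.14, giving 26 risers.
Each riser is 3796/26 = 146 mm (≤ 151 mm).
T = 621 − 2·146 = 329 mm, which satisfies the 229 mm minimum.
Going = (26 − 1) × 329 = 8225 mm.
Add landings: 8225 + 983 + 1052 = 10260 mm.

10260 mm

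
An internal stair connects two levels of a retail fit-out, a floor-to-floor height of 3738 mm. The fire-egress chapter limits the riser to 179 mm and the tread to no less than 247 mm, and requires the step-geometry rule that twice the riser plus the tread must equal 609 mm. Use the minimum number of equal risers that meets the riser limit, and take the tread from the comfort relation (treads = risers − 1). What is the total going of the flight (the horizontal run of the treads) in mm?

5060 mm

At most 179 each: 3738/179 = 20.88, giving 21 risers.
R = 3738 ÷ 21 = 178 mm.
T = 609 − 2·178 = 253 mm, which satisfies the 247 mm minimum.
Treads = 21 − 1 = 20; going = 20 × 253 = 5060 mm.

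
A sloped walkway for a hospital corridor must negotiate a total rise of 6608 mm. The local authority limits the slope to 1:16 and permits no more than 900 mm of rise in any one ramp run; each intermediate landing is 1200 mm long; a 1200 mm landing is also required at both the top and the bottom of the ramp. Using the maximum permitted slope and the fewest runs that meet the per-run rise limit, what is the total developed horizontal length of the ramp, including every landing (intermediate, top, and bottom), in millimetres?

116528 mm

At most 900 each: 6608/900 = 7.34, giving 8 ramp runs. That means 7 intermediate landings.
Horizontal run for 6608 mm of rise at 1:16 is 6608 × 16 = 105728 mm.
Intermediate landings: 7 × 1200 = 8400 mm.
Top and bottom landings: 2 × 1200 = 2400 mm.
Total = 105728 + 8400 + 2400 = 116528 mm.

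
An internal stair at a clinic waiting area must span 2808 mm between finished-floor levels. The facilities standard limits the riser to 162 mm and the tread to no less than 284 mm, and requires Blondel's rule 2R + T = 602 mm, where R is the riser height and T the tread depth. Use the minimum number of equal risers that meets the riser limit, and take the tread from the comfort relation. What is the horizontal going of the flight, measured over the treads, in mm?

2808 / 162 = 17.333 → round up to 18 risers.
Riser R = 2808 / 18 = 156 mm, within the 162 mm limit.
From 2R + T = 602: T = 602 − 312 = 290 mm.
18 risers give 17 treads; going = 17 × 290 = 4930 mm.

4930 mm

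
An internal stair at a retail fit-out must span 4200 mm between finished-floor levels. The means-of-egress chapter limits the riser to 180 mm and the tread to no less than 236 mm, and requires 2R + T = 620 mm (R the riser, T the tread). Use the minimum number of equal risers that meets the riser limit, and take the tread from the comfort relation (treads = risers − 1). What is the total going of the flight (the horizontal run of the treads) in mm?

6210 mm

⌈4200/180⌉ = 24 risers.
Each riser is 4200/24 = 175 mm (≤ 180 mm).
Tread T = 620 − 2 × 175 = 270 mm (≥ 236 mm).
Going = (24 − 1) × 270 = 6210 mm.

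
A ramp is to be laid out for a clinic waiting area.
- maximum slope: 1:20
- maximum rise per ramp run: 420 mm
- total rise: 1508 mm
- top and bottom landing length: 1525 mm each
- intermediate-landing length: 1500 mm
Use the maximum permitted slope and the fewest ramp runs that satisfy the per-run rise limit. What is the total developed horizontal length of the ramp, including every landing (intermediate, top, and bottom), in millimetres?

37710 mm

⌈1508/420⌉ = 4 ramp runs. That means 3 intermediate landings.
Ramp run (horizontal) at 1:20: 1508 × 20 = 30160 mm.
3 intermediate landings contribute 3 × 1500 = 4500 mm.
Top and bottom landings: 2 × 1525 = 3050 mm.
Total = 30160 + 4500 + 3050 = 37710 mm.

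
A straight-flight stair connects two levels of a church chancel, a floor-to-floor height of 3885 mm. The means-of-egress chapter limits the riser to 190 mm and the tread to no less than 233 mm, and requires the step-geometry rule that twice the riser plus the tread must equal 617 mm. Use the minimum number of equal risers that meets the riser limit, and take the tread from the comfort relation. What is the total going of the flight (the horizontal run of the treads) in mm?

4940 mm

3885 / 190 = 20.45, so 21 risers are needed.
Each riser is 3885/21 = 185 mm (≤ 190 mm).
From 2R + T = 617: T = 617 − 370 = 247 mm.
21 risers give 20 treads; going = 20 × 247 = 4940 mm.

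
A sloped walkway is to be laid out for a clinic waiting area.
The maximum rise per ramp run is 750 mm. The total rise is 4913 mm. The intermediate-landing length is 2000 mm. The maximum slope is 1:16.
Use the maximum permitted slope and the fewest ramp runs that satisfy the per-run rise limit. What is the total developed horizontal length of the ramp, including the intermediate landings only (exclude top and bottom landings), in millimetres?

At most 750 each: 4913/750 = 6.55, giving 7 ramp runs. That means 6 intermediate landings.
Ramp run (horizontal) at 1:16: 4913 × 16 = 78608 mm.
Intermediate landings: 6 × 2000 = 12000 mm.
Total developed length = 78608 + 12000 = 90608 mm.

90608 mm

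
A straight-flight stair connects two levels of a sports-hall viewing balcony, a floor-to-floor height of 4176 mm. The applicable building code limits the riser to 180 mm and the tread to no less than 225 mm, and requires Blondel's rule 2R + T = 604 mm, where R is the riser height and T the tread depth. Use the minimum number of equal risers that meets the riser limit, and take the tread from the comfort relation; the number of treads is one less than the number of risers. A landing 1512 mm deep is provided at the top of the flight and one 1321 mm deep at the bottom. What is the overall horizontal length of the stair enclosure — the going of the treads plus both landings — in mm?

At most 180 each: 4176/180 = 23.20, giving 24 risers.
Riser R = 4176 / 24 = 174 mm, within the 180 mm limit.
T = 604 − 2·174 = 256 mm, which satisfies the 225 mm minimum.
24 risers give 23 treads; going = 23 × 256 = 5888 mm.
Add landings: 5888 + 1512 + 1321 = 8721 mm.

8721 mm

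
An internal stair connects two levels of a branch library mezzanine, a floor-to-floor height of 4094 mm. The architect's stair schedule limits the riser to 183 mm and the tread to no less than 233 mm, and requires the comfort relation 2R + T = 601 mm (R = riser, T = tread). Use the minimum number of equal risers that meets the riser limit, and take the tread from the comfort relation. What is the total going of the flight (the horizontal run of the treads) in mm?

5390 mm

4094 / 183 = 22.37, so 23 risers are needed.
R = 4094 ÷ 23 = 178 mm.
From 2R + T = 601: T = 601 − 356 = 245 mm.
23 risers give 22 treads; going = 22 × 245 = 5390 mm.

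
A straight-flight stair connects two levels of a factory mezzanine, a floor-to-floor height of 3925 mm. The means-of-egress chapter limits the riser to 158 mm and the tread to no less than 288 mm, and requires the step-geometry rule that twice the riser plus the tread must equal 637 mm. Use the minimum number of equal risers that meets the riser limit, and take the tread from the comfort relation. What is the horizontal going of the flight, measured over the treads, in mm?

7752 mm

3925 / 158 = 24.842 → round up to 25 risers.
R = 3925 ÷ 25 = 157 mm.
Tread T = 637 − 2 × 157 = 323 mm (≥ 288 mm).
25 risers give 24 treads; going = 24 × 323 = 7752 mm.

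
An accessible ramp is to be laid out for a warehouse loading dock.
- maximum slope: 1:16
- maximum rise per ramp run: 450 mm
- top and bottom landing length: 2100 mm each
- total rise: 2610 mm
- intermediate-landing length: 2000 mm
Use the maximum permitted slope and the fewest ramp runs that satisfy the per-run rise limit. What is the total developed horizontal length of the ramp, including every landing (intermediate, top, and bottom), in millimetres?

55960 mm

2610 / 450 = 5.80, so 6 ramp runs are needed. That means 5 intermediate landings.
Ramp run (horizontal) at 1:16: 2610 × 16 = 41760 mm.
Intermediate landings: 5 × 2000 = 10000 mm.
Top and bottom landings: 2 × 2100 = 4200 mm.
Total = 41760 + 10000 + 4200 = 55960 mm.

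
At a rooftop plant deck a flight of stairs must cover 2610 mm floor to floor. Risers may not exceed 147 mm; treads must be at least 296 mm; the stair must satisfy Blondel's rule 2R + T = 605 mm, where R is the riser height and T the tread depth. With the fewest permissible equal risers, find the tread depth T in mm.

315 mm

2610 / 147 = 17.76, so 18 risers are needed.
R = 2610 ÷ 18 = 145 mm.
Tread T = 605 − 2 × 145 = 315 mm (≥ 296 mm).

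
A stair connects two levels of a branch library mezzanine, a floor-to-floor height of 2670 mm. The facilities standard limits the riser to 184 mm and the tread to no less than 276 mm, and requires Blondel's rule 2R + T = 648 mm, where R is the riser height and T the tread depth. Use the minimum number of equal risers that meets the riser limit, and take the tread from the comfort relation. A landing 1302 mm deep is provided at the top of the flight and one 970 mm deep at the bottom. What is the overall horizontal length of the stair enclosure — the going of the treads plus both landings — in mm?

2670 / 184 = 14.511 → round up to 15 risers.
R = 2670 ÷ 15 = 178 mm.
T = 648 − 2·178 = 292 mm, which satisfies the 276 mm minimum.
15 risers give 14 treads; going = 14 × 292 = 4088 mm.
Add landings: 4088 + 1302 + 970 = 6360 mm.

6360 mm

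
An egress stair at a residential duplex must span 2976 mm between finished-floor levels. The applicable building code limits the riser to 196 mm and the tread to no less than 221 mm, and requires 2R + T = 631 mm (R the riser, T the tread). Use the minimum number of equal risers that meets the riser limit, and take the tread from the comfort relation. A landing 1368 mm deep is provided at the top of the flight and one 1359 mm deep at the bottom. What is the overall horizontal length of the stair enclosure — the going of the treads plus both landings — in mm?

6612 mm

2976 / 196 = 15.18, so 16 risers are needed.
Riser R = 2976 / 16 = 186 mm, within the 196 mm limit.
From 2R + T = 631: T = 631 − 372 = 259 mm.
16 risers give 15 treads; going = 15 × 259 = 3885 mm.
Add landings: 3885 + 1368 + 1359 = 6612 mm.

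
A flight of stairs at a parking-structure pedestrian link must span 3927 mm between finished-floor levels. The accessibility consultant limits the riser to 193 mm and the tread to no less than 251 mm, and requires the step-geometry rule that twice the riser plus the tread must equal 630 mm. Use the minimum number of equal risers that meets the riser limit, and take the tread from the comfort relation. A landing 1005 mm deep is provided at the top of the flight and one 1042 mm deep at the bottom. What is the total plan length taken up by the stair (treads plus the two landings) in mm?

3927 / 193 = 20.347 → round up to 21 risers.
Each riser is 3927/21 = 187 mm (≤ 193 mm).
T = 630 − 2·187 = 256 mm, which satisfies the 251 mm minimum.
Going = (21 − 1) × 256 = 5120 mm.
Add landings: 5120 + 1005 + 1042 = 7167 mm.

7167 mm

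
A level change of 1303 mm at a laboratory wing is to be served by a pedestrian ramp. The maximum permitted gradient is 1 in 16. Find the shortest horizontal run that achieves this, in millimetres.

Run = rise × 16 = 1303 × 16 = 20848 mm.

20848 mm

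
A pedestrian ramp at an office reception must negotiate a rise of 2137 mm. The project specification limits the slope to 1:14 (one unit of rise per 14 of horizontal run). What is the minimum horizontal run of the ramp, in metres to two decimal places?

At 1:14 the run is 14 × 2137 = 29918 mm.
29918 mm = 29.92 m.

29.92 m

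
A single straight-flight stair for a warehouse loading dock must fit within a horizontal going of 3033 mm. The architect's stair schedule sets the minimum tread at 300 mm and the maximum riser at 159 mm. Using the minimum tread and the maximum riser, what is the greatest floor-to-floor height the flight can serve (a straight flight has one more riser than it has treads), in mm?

Treads that fit: ⌊3033 / 300⌋ = 10.
Risers = treads + 1 = 11.
Maximum height = 11 × 159 = 1749 mm.

1749 mm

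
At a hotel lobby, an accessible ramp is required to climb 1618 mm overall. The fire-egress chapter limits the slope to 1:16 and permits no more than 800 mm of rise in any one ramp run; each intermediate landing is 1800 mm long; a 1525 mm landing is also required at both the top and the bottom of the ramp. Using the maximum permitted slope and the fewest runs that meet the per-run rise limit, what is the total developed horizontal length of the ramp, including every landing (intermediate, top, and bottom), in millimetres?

32538 mm

1618 / 800 = 2.02, so 3 ramp runs are needed. That means 2 intermediate landings.
Horizontal run for 1618 mm of rise at 1:16 is 1618 × 16 = 25888 mm.
Intermediate landings: 2 × 1800 = 3600 mm.
Top and bottom landings: 2 × 1525 = 3050 mm.
Total = 25888 + 3600 + 3050 = 32538 mm.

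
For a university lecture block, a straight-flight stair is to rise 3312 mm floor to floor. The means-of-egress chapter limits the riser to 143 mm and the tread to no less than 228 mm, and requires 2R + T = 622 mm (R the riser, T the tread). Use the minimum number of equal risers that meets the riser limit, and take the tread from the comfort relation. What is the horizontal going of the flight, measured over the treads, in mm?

7958 mm

3312 / 143 = 23.161 → round up to 24 risers.
R = 3312 ÷ 24 = 138 mm.
Tread T = 622 − 2 × 138 = 346 mm (≥ 228 mm).
Going = (24 − 1) × 346 = 7958 mm.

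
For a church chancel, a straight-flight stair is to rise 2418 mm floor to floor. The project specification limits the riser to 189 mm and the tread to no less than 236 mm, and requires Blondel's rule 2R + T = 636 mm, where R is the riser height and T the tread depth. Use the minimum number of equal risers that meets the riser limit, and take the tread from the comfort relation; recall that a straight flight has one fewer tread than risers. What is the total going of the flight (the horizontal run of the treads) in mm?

2418 / 189 = 12.79, so 13 risers are needed.
R = 2418 ÷ 13 = 186 mm.
From 2R + T = 636: T = 636 − 372 = 264 mm.
Treads = 13 − 1 = 12; going = 12 × 264 = 3168 mm.

3168 mm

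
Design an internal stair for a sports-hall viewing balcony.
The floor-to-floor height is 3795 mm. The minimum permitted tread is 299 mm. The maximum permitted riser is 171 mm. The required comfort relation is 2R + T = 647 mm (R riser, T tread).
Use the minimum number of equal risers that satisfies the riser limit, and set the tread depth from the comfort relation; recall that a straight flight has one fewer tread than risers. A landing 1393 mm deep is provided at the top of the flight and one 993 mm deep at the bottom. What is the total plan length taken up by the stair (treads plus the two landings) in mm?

9360 mm

3795 / 171 = 22.19, so 23 risers are needed.
Riser R = 3795 / 23 = 165 mm, within the 171 mm limit.
From 2R + T = 647: T = 647 − 330 = 317 mm.
Treads = 23 − 1 = 22; going = 22 × 317 = 6974 mm.
Enclosure = 6974 + 1393 + 993 = 9360 mm.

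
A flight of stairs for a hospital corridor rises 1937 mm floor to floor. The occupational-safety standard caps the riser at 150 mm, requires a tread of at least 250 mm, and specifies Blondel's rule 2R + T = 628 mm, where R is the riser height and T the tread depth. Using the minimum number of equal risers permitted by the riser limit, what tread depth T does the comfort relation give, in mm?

330 mm

1937 / 150 = 12.91, so 13 risers are needed.
Each riser is 1937/13 = 149 mm (≤ 150 mm).
From 2R + T = 628: T = 628 − 298 = 330 mm.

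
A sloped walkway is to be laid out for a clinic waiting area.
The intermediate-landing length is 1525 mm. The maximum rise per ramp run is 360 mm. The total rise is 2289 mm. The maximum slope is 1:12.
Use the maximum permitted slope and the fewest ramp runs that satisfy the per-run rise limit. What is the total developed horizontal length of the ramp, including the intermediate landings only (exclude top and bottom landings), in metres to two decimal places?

36.62 m

2289 / 360 = 6.358 → round up to 7 ramp runs. That means 6 intermediate landings.
Horizontal run for 2289 mm of rise at 1:12 is 2289 × 12 = 27468 mm.
Intermediate landings: 6 × 1525 = 9150 mm.
Developed length = 27468 + 9150 = 36618 mm.
= 36.62 m.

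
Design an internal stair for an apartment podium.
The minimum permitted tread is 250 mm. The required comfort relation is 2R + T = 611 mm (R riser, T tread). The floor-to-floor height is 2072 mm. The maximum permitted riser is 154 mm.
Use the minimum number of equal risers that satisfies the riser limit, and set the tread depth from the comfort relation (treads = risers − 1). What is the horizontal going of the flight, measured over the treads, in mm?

At most 154 each: 2072/154 = 13.45, giving 14 risers.
R = 2072 ÷ 14 = 148 mm.
Tread T = 611 − 2 × 148 = 315 mm (≥ 250 mm).
14 risers give 13 treads; going = 13 × 315 = 4095 mm.

4095 mm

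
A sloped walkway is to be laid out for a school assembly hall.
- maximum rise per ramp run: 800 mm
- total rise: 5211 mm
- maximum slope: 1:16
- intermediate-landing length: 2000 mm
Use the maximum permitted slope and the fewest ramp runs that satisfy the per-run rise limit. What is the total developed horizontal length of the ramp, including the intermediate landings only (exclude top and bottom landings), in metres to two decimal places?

5211 / 800 = 6.514 → round up to 7 ramp runs. That means 6 intermediate landings.
Ramp run (horizontal) at 1:16: 5211 × 16 = 83376 mm.
Intermediate landings: 6 × 2000 = 12000 mm.
Developed length = 83376 + 12000 = 95376 mm.
= 95.38 m.

95.38 m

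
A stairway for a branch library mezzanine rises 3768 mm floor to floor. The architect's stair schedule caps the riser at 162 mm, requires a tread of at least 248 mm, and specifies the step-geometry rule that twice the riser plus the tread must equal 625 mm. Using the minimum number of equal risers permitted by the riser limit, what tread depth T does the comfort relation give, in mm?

3768 / 162 = 23.26, so 24 risers are needed.
Riser R = 3768 / 24 = 157 mm, within the 162 mm limit.
From 2R + T = 625: T = 625 − 314 = 311 mm.

311 mm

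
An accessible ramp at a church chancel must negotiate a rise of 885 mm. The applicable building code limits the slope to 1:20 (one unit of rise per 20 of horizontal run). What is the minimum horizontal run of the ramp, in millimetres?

17700 mm

At 1:20 the run is 20 × 885 = 17700 mm.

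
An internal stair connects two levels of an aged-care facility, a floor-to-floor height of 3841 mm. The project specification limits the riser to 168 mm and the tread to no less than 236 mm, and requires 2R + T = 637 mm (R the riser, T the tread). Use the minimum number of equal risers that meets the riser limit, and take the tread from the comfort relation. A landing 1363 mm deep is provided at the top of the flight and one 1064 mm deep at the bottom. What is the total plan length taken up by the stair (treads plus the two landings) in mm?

⌈3841/168⌉ = 23 risers.
R = 3841 ÷ 23 = 167 mm.
Tread T = 637 − 2 × 167 = 303 mm (≥ 236 mm).
23 risers give 22 treads; going = 22 × 303 = 6666 mm.
Enclosure = 6666 + 1363 + 1064 = 9093 mm.

9093 mm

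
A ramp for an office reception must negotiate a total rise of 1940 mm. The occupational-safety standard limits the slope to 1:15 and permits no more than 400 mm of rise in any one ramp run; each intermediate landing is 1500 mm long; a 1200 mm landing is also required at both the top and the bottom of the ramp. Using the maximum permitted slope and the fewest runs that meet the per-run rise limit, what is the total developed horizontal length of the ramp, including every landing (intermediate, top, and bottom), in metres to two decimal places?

37.50 m

At most 400 each: 1940/400 = 4.85, giving 5 ramp runs. That means 4 intermediate landings.
Ramp run (horizontal) at 1:15: 1940 × 15 = 29100 mm.
Intermediate landings: 4 × 1500 = 6000 mm.
Top and bottom landings: 2 × 1200 = 2400 mm.
Total = 29100 + 6000 + 2400 = 37500 mm.
= 37.50 m.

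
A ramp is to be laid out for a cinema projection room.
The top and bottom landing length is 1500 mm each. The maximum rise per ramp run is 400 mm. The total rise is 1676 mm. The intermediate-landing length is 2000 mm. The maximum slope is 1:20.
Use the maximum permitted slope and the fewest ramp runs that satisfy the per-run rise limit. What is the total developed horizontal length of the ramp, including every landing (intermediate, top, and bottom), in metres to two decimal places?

44.52 m

1676 / 400 = 4.19, so 5 ramp runs are needed. That means 4 intermediate landings.
Horizontal run for 1676 mm of rise at 1:20 is 1676 × 20 = 33520 mm.
Intermediate landings: 4 × 2000 = 8000 mm.
Top and bottom landings: 2 × 1500 = 3000 mm.
Total = 33520 + 8000 + 3000 = 44520 mm.
= 44.52 m.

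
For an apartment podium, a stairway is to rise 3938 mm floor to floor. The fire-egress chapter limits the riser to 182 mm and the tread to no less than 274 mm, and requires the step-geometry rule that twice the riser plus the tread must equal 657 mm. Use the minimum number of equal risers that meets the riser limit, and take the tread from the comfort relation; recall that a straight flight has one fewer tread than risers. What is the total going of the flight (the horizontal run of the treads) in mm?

6279 mm

3938 / 182 = 21.64, so 22 risers are needed.
R = 3938 ÷ 22 = 179 mm.
Tread T = 657 − 2 × 179 = 299 mm (≥ 274 mm).
Treads = 22 − 1 = 21; going = 21 × 299 = 6279 mm.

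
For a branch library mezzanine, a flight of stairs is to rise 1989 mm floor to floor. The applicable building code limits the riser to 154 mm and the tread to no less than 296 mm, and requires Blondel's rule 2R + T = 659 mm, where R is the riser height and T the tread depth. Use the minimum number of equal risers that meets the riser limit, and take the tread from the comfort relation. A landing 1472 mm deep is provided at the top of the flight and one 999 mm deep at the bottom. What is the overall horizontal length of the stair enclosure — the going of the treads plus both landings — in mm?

1989 / 154 = 12.916 → round up to 13 risers.
R = 1989 ÷ 13 = 153 mm.
T = 659 − 2·153 = 353 mm, which satisfies the 296 mm minimum.
Going = (13 − 1) × 353 = 4236 mm.
Add landings: 4236 + 1472 + 999 = 6707 mm.

6707 mm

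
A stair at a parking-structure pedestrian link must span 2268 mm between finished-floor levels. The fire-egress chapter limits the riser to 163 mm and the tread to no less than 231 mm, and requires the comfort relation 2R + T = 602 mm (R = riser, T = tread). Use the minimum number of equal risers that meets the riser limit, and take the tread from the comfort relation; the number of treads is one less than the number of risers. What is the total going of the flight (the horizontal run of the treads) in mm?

3614 mm

2268 / 163 = 13.91, so 14 risers are needed.
Riser R = 2268 / 14 = 162 mm, within the 163 mm limit.
Tread T = 602 − 2 × 162 = 278 mm (≥ 231 mm).
Going = (14 − 1) × 278 = 3614 mm.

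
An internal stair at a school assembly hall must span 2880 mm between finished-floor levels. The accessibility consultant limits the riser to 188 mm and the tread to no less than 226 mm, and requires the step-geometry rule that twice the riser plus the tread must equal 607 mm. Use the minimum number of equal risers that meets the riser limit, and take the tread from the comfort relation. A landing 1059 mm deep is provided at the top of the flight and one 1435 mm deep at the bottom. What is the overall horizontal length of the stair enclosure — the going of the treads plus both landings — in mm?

6199 mm

2880 / 188 = 15.32, so 16 risers are needed.
Each riser is 2880/16 = 180 mm (≤ 188 mm).
T = 607 − 2·180 = 247 mm, which satisfies the 226 mm minimum.
Treads = 16 − 1 = 15; going = 15 × 247 = 3705 mm.
Enclosure = 3705 + 1059 + 1435 = 6199 mm.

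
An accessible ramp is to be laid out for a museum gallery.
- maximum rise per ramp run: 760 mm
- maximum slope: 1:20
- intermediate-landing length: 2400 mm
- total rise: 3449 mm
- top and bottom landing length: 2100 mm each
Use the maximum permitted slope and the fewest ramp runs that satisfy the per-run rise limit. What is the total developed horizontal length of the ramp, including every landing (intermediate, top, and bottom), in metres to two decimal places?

82.78 m

3449 / 760 = 4.538 → round up to 5 ramp runs. That means 4 intermediate landings.
Ramp run (horizontal) at 1:20: 3449 × 20 = 68980 mm.
4 intermediate landings contribute 4 × 2400 = 9600 mm.
Top and bottom landings: 2 × 2100 = 4200 mm.
Total = 68980 + 9600 + 4200 = 82780 mm.
= 82.78 m.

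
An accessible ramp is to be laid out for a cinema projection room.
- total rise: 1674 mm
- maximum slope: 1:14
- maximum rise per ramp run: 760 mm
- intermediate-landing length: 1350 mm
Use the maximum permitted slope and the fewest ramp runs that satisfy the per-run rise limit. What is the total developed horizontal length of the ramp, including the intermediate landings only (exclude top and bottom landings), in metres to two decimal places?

1674 / 760 = 2.203 → round up to 3 ramp runs. That means 2 intermediate landings.
Ramp run (horizontal) at 1:14: 1674 × 14 = 23436 mm.
Intermediate landings: 2 × 1350 = 2700 mm.
Total developed length = 23436 + 2700 = 26136 mm.
= 26.14 m.

26.14 m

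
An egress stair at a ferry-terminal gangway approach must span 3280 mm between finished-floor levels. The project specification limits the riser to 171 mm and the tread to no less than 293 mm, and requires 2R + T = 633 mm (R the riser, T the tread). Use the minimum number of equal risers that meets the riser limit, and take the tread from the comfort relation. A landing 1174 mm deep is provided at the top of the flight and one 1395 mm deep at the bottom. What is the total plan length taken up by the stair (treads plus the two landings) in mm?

8364 mm

3280 / 171 = 19.181 → round up to 20 risers.
Riser R = 3280 / 20 = 164 mm, within the 171 mm limit.
Tread T = 633 − 2 × 164 = 305 mm (≥ 293 mm).
20 risers give 19 treads; going = 19 × 305 = 5795 mm.
Enclosure = 5795 + 1174 + 1395 = 8364 mm.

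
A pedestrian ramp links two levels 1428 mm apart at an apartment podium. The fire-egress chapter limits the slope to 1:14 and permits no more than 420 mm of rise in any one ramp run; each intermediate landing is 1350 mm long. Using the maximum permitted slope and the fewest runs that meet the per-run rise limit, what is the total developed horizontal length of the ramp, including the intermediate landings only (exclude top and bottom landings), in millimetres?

At most 420 each: 1428/420 = 3.40, giving 4 ramp runs. That means 3 intermediate landings.
Horizontal run for 1428 mm of rise at 1:14 is 1428 × 14 = 19992 mm.
3 intermediate landings contribute 3 × 1350 = 4050 mm.
Total developed length = 19992 + 4050 = 24042 mm.

24042 mm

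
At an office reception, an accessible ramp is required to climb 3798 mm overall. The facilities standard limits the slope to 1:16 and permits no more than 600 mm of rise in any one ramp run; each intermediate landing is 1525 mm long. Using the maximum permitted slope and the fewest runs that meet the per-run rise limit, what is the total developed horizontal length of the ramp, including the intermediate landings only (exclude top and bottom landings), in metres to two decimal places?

69.92 m

At most 600 each: 3798/600 = 6.33, giving 7 ramp runs. That means 6 intermediate landings.
Horizontal run for 3798 mm of rise at 1:16 is 3798 × 16 = 60768 mm.
6 intermediate landings contribute 6 × 1525 = 9150 mm.
Developed length = 60768 + 9150 = 69918 mm.
= 69.92 m.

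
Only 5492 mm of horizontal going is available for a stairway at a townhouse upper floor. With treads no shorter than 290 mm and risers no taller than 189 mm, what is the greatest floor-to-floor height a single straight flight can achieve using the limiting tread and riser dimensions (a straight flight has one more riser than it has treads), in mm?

3591 mm

Treads that fit: ⌊5492 / 290⌋ = 18.
Risers = treads + 1 = 19.
Maximum height = 19 × 189 = 3591 mm.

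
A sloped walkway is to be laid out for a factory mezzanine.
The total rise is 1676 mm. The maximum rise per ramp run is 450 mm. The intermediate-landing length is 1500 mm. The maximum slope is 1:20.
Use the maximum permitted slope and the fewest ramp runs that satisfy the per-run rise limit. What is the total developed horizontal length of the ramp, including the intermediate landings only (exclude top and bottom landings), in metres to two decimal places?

38.02 m

1676 / 450 = 3.72, so 4 ramp runs are needed. That means 3 intermediate landings.
Horizontal run for 1676 mm of rise at 1:20 is 1676 × 20 = 33520 mm.
3 intermediate landings contribute 3 × 1500 = 4500 mm.
Total developed length = 33520 + 4500 = 38020 mm.
= 38.02 m.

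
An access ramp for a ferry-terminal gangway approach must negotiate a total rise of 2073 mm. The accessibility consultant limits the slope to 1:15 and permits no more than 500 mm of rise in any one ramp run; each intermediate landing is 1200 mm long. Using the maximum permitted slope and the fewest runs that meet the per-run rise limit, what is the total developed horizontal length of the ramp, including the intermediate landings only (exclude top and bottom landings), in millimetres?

35895 mm

⌈2073/500⌉ = 5 ramp runs. That means 4 intermediate landings.
Ramp run (horizontal) at 1:15: 2073 × 15 = 31095 mm.
Intermediate landings: 4 × 1200 = 4800 mm.
Total developed length = 31095 + 4800 = 35895 mm.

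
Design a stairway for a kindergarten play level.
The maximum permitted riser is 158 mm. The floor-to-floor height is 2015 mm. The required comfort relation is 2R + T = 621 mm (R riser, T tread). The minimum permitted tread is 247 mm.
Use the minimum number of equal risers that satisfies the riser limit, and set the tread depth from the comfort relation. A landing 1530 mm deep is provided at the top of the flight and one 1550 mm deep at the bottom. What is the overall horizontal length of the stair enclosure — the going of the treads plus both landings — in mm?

6812 mm

⌈2015/158⌉ = 13 risers.
Riser R = 2015 / 13 = 155 mm, within the 158 mm limit.
T = 621 − 2·155 = 311 mm, which satisfies the 247 mm minimum.
13 risers give 12 treads; going = 12 × 311 = 3732 mm.
Add landings: 3732 + 1530 + 1550 = 6812 mm.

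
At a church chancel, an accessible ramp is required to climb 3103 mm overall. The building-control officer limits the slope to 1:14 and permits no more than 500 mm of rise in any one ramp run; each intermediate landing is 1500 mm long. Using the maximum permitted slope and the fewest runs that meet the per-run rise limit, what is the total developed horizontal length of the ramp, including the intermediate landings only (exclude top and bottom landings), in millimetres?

52442 mm

⌈3103/500⌉ = 7 ramp runs. That means 6 intermediate landings.
Ramp run (horizontal) at 1:14: 3103 × 14 = 43442 mm.
6 intermediate landings contribute 6 × 1500 = 9000 mm.
Total developed length = 43442 + 9000 = 52442 mm.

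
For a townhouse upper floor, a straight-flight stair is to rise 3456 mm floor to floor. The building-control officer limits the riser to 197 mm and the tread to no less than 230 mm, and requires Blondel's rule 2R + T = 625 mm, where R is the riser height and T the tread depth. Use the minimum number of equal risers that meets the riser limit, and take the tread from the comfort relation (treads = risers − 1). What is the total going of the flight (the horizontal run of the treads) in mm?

3456 / 197 = 17.54, so 18 risers are needed.
Riser R = 3456 / 18 = 192 mm, within the 197 mm limit.
Tread T = 625 − 2 × 192 = 241 mm (≥ 230 mm).
Treads = 18 − 1 = 17; going = 17 × 241 = 4097 mm.

4097 mm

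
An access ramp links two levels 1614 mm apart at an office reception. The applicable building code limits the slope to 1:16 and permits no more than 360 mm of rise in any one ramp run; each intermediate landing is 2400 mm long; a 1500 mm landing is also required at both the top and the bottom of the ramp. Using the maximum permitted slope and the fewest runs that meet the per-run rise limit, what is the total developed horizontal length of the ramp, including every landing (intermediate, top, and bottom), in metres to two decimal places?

⌈1614/360⌉ = 5 ramp runs. That means 4 intermediate landings.
Ramp run (horizontal) at 1:16: 1614 × 16 = 25824 mm.
4 intermediate landings contribute 4 × 2400 = 9600 mm.
Top and bottom landings: 2 × 1500 = 3000 mm.
Total = 25824 + 9600 + 3000 = 38424 mm.
= 38.42 m.

38.42 m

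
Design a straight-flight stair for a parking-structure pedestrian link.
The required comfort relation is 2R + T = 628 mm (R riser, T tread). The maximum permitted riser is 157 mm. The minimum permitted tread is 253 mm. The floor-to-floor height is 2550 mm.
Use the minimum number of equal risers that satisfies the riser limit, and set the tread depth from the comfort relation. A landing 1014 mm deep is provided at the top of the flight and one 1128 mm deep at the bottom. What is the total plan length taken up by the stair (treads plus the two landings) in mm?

7390 mm

⌈2550/157⌉ = 17 risers.
Riser R = 2550 / 17 = 150 mm, within the 157 mm limit.
T = 628 − 2·150 = 328 mm, which satisfies the 253 mm minimum.
Going = (17 − 1) × 328 = 5248 mm.
Add landings: 5248 + 1014 + 1128 = 7390 mm.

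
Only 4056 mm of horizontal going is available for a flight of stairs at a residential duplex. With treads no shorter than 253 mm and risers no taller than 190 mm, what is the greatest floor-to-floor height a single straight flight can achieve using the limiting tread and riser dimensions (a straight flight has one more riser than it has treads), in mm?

3230 mm

Treads that fit: ⌊4056 / 253⌋ = 16.
Risers = treads + 1 = 17.
Maximum height = 17 × 190 = 3230 mm.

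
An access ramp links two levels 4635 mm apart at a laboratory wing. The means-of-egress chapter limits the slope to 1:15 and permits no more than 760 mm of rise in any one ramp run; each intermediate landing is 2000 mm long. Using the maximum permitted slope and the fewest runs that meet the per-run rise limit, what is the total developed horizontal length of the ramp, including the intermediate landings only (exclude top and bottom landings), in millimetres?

81525 mm

4635 / 760 = 6.10, so 7 ramp runs are needed. That means 6 intermediate landings.
Ramp run (horizontal) at 1:15: 4635 × 15 = 69525 mm.
Intermediate landings: 6 × 2000 = 12000 mm.
Developed length = 69525 + 12000 = 81525 mm.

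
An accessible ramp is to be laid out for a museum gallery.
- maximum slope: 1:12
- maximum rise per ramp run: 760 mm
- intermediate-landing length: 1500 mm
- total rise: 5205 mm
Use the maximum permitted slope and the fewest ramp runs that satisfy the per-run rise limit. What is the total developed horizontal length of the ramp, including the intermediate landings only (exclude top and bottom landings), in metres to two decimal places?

71.46 m

⌈5205/760⌉ = 7 ramp runs. That means 6 intermediate landings.
Ramp run (horizontal) at 1:12: 5205 × 12 = 62460 mm.
Intermediate landings: 6 × 1500 = 9000 mm.
Total developed length = 62460 + 9000 = 71460 mm.
= 71.46 m.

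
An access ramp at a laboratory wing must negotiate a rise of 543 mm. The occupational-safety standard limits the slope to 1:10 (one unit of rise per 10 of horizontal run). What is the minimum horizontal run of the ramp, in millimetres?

5430 mm

Run = rise × 10 = 543 × 10 = 5430 mm.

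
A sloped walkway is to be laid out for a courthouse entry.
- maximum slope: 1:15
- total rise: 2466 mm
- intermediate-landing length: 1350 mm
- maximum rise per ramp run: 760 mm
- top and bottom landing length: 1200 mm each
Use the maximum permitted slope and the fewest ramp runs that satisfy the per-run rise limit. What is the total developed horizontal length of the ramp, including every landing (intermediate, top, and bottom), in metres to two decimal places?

At most 760 each: 2466/760 = 3.24, giving 4 ramp runs. That means 3 intermediate landings.
Ramp run (horizontal) at 1:15: 2466 × 15 = 36990 mm.
Intermediate landings: 3 × 1350 = 4050 mm.
Top and bottom landings: 2 × 1200 = 2400 mm.
Total = 36990 + 4050 + 2400 = 43440 mm.
= 43.44 m.

43.44 m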